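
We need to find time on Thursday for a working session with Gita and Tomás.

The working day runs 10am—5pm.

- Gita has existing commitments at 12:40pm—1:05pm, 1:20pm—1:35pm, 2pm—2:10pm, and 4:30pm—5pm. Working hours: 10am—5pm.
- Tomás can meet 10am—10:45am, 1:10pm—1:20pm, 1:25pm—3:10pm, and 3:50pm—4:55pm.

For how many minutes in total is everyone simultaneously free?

Gita free within 10:00–17:00: 10:00–12:40, 13:05–13:20, 13:35–14:00, 14:10–16:30.
Gita ∩ Tomás: 10:00–10:45, 13:10–13:20, 13:35–14:00, 14:10–15:10, 15:50–16:30.
Total common minutes: 45 + 10 + 25 + 60 + 40 = 180.

180 minutes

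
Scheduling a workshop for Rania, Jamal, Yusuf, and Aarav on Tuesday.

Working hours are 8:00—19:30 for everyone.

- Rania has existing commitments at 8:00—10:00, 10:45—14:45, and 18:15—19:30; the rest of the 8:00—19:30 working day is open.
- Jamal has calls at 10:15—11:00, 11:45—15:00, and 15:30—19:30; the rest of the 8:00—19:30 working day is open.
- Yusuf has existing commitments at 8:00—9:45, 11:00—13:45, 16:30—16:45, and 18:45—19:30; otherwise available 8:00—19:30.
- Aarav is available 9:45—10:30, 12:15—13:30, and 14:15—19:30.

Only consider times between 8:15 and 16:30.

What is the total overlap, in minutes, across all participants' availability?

45 minutes

Rania free within 08:00–19:30: 10:00–10:45, 14:45–18:15.
Jamal free within 08:00–19:30: 08:00–10:15, 11:00–11:45, 15:00–15:30.
Yusuf free within 08:00–19:30: 09:45–11:00, 13:45–16:30, 16:45–18:45.
Rania ∩ Jamal: 10:00–10:15, 15:00–15:30.
Rania ∩ Jamal ∩ Yusuf: 10:00–10:15, 15:00–15:30.
Rania ∩ Jamal ∩ Yusuf ∩ Aarav: 10:00–10:15, 15:00–15:30.
Restricted to 08:15–16:30: 10:00–10:15, 15:00–15:30.
Total common minutes: 15 + 30 = 45.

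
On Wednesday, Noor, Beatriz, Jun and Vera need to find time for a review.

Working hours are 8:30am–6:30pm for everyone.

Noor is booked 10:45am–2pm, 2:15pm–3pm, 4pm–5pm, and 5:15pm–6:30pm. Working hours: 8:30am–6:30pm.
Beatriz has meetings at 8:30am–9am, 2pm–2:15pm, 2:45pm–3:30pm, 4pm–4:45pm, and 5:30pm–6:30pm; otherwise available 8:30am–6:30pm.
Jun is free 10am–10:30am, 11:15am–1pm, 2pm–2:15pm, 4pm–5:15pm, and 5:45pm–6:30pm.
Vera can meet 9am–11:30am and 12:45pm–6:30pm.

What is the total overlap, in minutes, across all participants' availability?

Noor free within 08:30–18:30: 08:30–10:45, 14:00–14:15, 15:00–16:00, 17:00–17:15.
Beatriz free within 08:30–18:30: 09:00–14:00, 14:15–14:45, 15:30–16:00, 16:45–17:30.
Noor ∩ Beatriz: 09:00–10:45, 15:30–16:00, 17:00–17:15.
Noor ∩ Beatriz ∩ Jun: 10:00–10:30, 17:00–17:15.
Noor ∩ Beatriz ∩ Jun ∩ Vera: 10:00–10:30, 17:00–17:15.
Total common minutes: 30 + 15 = 45.

45 minutes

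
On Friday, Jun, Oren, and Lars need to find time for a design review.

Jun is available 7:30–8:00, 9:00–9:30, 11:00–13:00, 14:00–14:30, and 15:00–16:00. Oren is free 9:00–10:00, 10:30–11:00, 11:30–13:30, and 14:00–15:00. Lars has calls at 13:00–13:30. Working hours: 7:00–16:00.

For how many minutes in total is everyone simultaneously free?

150 minutes

Lars free within 07:00–16:00: 07:00–13:00, 13:30–16:00.
Jun ∩ Oren: 09:00–09:30, 11:30–13:00, 14:00–14:30.
Jun ∩ Oren ∩ Lars: 09:00–09:30, 11:30–13:00, 14:00–14:30.
Total common minutes: 30 + 90 + 30 = 150.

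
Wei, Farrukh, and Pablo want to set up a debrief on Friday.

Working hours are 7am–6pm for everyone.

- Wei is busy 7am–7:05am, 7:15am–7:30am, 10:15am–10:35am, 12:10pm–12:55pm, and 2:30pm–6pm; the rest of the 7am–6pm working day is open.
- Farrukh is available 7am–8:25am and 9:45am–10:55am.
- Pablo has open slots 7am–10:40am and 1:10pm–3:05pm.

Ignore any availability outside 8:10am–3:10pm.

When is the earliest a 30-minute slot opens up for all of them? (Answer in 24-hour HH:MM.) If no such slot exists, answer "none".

09:45

Wei free within 07:00–18:00: 07:05–07:15, 07:30–10:15, 10:35–12:10, 12:55–14:30.
Wei ∩ Farrukh: 07:05–07:15, 07:30–08:25, 09:45–10:15, 10:35–10:55.
Wei ∩ Farrukh ∩ Pablo: 07:05–07:15, 07:30–08:25, 09:45–10:15, 10:35–10:40.
Restricted to 08:10–15:10: 08:10–08:25, 09:45–10:15, 10:35–10:40.
Windows ≥ 30 min: 09:45–10:15.
Earliest such window starts at 09:45.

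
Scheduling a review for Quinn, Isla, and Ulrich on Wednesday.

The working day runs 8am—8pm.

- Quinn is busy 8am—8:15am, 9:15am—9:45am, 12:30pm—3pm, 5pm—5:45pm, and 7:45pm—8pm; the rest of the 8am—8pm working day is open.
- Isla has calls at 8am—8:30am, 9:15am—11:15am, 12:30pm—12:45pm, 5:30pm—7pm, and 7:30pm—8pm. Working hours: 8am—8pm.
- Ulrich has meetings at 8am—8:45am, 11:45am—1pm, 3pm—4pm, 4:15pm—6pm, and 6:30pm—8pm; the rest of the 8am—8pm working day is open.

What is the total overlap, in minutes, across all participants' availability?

Quinn free within 08:00–20:00: 08:15–09:15, 09:45–12:30, 15:00–17:00, 17:45–19:45.
Isla free within 08:00–20:00: 08:30–09:15, 11:15–12:30, 12:45–17:30, 19:00–19:30.
Ulrich free within 08:00–20:00: 08:45–11:45, 13:00–15:00, 16:00–16:15, 18:00–18:30.
Quinn ∩ Isla: 08:30–09:15, 11:15–12:30, 15:00–17:00, 19:00–19:30.
Quinn ∩ Isla ∩ Ulrich: 08:45–09:15, 11:15–11:45, 16:00–16:15.
Total common minutes: 30 + 30 + 15 = 75.

75 minutes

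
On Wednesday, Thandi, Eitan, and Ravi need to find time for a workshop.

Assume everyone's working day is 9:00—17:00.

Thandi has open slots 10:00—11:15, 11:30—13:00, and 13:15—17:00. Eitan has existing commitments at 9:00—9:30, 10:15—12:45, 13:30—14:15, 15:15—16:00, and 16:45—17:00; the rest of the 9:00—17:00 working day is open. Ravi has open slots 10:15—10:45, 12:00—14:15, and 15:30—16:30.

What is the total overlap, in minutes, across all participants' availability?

60 minutes

Eitan free within 09:00–17:00: 09:30–10:15, 12:45–13:30, 14:15–15:15, 16:00–16:45.
Thandi ∩ Eitan: 10:00–10:15, 12:45–13:00, 13:15–13:30, 14:15–15:15, 16:00–16:45.
Thandi ∩ Eitan ∩ Ravi: 12:45–13:00, 13:15–13:30, 16:00–16:30.
Total common minutes: 15 + 15 + 30 = 60.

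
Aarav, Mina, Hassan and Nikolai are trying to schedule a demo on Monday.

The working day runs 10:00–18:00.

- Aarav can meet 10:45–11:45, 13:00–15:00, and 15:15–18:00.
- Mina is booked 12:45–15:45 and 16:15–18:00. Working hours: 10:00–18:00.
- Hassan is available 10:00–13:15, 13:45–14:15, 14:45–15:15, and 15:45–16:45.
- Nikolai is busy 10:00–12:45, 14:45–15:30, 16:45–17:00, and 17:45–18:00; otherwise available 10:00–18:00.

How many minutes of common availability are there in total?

Mina free within 10:00–18:00: 10:00–12:45, 15:45–16:15.
Nikolai free within 10:00–18:00: 12:45–14:45, 15:30–16:45, 17:00–17:45.
Aarav ∩ Mina: 10:45–11:45, 15:45–16:15.
Aarav ∩ Mina ∩ Hassan: 10:45–11:45, 15:45–16:15.
Aarav ∩ Mina ∩ Hassan ∩ Nikolai: 15:45–16:15.
Total common minutes: 30.

30 minutes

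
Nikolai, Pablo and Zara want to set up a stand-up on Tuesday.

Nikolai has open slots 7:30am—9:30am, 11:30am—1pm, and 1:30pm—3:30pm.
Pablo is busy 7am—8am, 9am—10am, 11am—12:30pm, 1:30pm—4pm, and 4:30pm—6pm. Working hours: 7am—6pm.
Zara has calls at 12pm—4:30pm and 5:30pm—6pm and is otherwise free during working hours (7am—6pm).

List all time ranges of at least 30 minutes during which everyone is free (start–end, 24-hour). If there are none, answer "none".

Pablo free within 07:00–18:00: 08:00–09:00, 10:00–11:00, 12:30–13:30, 16:00–16:30.
Zara free within 07:00–18:00: 07:00–12:00, 16:30–17:30.
Nikolai ∩ Pablo: 08:00–09:00, 12:30–13:00.
Nikolai ∩ Pablo ∩ Zara: 08:00–09:00.
Windows ≥ 30 min: 08:00–09:00.

08:00–09:00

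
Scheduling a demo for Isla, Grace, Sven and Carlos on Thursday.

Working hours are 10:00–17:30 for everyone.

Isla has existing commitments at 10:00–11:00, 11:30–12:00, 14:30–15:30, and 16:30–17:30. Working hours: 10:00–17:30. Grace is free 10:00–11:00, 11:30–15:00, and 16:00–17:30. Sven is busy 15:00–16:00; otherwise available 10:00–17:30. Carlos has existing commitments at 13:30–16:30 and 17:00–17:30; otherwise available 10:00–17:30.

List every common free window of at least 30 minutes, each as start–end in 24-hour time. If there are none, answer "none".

12:00–13:30

Isla free within 10:00–17:30: 11:00–11:30, 12:00–14:30, 15:30–16:30.
Sven free within 10:00–17:30: 10:00–15:00, 16:00–17:30.
Carlos free within 10:00–17:30: 10:00–13:30, 16:30–17:00.
Isla ∩ Grace: 12:00–14:30, 16:00–16:30.
Isla ∩ Grace ∩ Sven: 12:00–14:30, 16:00–16:30.
Isla ∩ Grace ∩ Sven ∩ Carlos: 12:00–13:30.
Windows ≥ 30 min: 12:00–13:30.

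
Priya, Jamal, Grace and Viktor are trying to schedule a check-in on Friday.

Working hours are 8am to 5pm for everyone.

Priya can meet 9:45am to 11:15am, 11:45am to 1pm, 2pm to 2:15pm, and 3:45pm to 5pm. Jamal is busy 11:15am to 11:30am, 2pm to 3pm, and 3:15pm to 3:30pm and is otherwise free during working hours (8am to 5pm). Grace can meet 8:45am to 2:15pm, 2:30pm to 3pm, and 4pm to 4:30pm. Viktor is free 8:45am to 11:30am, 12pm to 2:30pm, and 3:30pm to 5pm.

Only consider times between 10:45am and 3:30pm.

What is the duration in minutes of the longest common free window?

Jamal free within 08:00–17:00: 08:00–11:15, 11:30–14:00, 15:00–15:15, 15:30–17:00.
Priya ∩ Jamal: 09:45–11:15, 11:45–13:00, 15:45–17:00.
Priya ∩ Jamal ∩ Grace: 09:45–11:15, 11:45–13:00, 16:00–16:30.
Priya ∩ Jamal ∩ Grace ∩ Viktor: 09:45–11:15, 12:00–13:00, 16:00–16:30.
Restricted to 10:45–15:30: 10:45–11:15, 12:00–13:00.
Common window lengths: 30, 60 min; longest is 60.

60 minutes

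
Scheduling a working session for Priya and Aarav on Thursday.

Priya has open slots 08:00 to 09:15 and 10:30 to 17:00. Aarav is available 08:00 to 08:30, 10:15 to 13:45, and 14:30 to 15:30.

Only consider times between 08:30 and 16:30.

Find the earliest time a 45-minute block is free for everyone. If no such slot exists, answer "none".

10:30

Priya ∩ Aarav: 08:00–08:30, 10:30–13:45, 14:30–15:30.
Restricted to 08:30–16:30: 10:30–13:45, 14:30–15:30.
Windows ≥ 45 min: 10:30–13:45, 14:30–15:30.
Earliest such window starts at 10:30.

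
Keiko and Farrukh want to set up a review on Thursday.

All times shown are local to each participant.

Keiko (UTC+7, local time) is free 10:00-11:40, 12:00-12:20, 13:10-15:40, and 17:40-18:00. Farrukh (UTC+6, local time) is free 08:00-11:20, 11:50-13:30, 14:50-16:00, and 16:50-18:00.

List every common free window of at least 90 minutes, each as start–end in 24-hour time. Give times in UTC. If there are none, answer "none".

03:00–04:40

Keiko → UTC: 03:00–04:40, 05:00–05:20, 06:10–08:40, 10:40–11:00.
Farrukh → UTC: 02:00–05:20, 05:50–07:30, 08:50–10:00, 10:50–12:00.
Keiko ∩ Farrukh: 03:00–04:40, 05:00–05:20, 06:10–07:30, 10:50–11:00.
Windows ≥ 90 min: 03:00–04:40.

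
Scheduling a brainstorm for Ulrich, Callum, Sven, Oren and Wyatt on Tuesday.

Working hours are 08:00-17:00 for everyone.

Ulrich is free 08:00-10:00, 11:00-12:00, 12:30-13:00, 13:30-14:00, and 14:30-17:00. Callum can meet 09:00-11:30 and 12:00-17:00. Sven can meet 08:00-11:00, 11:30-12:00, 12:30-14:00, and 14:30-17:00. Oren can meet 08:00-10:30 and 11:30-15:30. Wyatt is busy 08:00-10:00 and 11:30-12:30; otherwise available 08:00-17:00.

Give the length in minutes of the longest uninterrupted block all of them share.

Wyatt free within 08:00–17:00: 10:00–11:30, 12:30–17:00.
Ulrich ∩ Callum: 09:00–10:00, 11:00–11:30, 12:30–13:00, 13:30–14:00, 14:30–17:00.
Ulrich ∩ Callum ∩ Sven: 09:00–10:00, 12:30–13:00, 13:30–14:00, 14:30–17:00.
Ulrich ∩ Callum ∩ Sven ∩ Oren: 09:00–10:00, 12:30–13:00, 13:30–14:00, 14:30–15:30.
Ulrich ∩ Callum ∩ Sven ∩ Oren ∩ Wyatt: 12:30–13:00, 13:30–14:00, 14:30–15:30.
Common window lengths: 30, 30, 60 min; longest is 60.

60 minutes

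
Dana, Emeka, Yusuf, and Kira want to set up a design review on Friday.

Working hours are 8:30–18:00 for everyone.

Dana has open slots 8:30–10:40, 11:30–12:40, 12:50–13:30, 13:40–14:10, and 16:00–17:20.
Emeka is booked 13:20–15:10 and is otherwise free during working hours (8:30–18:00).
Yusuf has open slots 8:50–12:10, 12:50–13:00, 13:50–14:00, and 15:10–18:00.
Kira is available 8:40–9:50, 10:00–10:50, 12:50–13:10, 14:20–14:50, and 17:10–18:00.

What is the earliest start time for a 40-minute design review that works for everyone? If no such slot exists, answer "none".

Emeka free within 08:30–18:00: 08:30–13:20, 15:10–18:00.
Dana ∩ Emeka: 08:30–10:40, 11:30–12:40, 12:50–13:20, 16:00–17:20.
Dana ∩ Emeka ∩ Yusuf: 08:50–10:40, 11:30–12:10, 12:50–13:00, 16:00–17:20.
Dana ∩ Emeka ∩ Yusuf ∩ Kira: 08:50–09:50, 10:00–10:40, 12:50–13:00, 17:10–17:20.
Windows ≥ 40 min: 08:50–09:50, 10:00–10:40.
Earliest such window starts at 08:50.

08:50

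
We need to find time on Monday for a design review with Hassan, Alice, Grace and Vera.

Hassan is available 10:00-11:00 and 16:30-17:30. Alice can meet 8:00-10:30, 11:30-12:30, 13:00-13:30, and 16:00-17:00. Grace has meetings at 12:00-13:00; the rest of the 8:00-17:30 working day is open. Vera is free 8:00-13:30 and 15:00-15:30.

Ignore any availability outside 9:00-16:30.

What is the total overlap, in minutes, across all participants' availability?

30 minutes

Grace free within 08:00–17:30: 08:00–12:00, 13:00–17:30.
Hassan ∩ Alice: 10:00–10:30, 16:30–17:00.
Hassan ∩ Alice ∩ Grace: 10:00–10:30, 16:30–17:00.
Hassan ∩ Alice ∩ Grace ∩ Vera: 10:00–10:30.
Restricted to 09:00–16:30: 10:00–10:30.
Total common minutes: 30.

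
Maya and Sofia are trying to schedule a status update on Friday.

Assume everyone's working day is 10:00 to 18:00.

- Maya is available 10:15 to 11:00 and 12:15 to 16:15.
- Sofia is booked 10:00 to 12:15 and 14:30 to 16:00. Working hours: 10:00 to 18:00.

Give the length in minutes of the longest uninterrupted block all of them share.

Sofia free within 10:00–18:00: 12:15–14:30, 16:00–18:00.
Maya ∩ Sofia: 12:15–14:30, 16:00–16:15.
Common window lengths: 135, 15 min; longest is 135.

135 minutes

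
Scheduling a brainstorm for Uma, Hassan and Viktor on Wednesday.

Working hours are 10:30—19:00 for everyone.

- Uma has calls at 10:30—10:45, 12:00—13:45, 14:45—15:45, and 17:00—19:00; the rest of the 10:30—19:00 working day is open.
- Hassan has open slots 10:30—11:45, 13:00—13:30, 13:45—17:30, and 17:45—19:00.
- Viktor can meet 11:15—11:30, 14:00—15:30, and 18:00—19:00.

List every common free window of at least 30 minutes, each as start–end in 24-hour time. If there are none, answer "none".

14:00–14:45

Uma free within 10:30–19:00: 10:45–12:00, 13:45–14:45, 15:45–17:00.
Uma ∩ Hassan: 10:45–11:45, 13:45–14:45, 15:45–17:00.
Uma ∩ Hassan ∩ Viktor: 11:15–11:30, 14:00–14:45.
Windows ≥ 30 min: 14:00–14:45.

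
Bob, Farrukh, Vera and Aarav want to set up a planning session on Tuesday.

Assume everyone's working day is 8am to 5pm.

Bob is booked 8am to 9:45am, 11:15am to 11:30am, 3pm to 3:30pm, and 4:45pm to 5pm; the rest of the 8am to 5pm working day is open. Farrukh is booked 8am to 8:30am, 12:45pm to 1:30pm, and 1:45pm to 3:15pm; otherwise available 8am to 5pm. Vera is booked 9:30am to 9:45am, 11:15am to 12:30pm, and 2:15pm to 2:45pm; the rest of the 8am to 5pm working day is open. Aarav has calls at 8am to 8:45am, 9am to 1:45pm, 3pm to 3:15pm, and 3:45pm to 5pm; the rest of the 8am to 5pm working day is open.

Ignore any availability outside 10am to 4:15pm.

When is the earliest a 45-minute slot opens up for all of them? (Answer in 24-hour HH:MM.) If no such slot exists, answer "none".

none

Bob free within 08:00–17:00: 09:45–11:15, 11:30–15:00, 15:30–16:45.
Farrukh free within 08:00–17:00: 08:30–12:45, 13:30–13:45, 15:15–17:00.
Vera free within 08:00–17:00: 08:00–09:30, 09:45–11:15, 12:30–14:15, 14:45–17:00.
Aarav free within 08:00–17:00: 08:45–09:00, 13:45–15:00, 15:15–15:45.
Bob ∩ Farrukh: 09:45–11:15, 11:30–12:45, 13:30–13:45, 15:30–16:45.
Bob ∩ Farrukh ∩ Vera: 09:45–11:15, 12:30–12:45, 13:30–13:45, 15:30–16:45.
Bob ∩ Farrukh ∩ Vera ∩ Aarav: 15:30–15:45.
Restricted to 10:00–16:15: 15:30–15:45.
Windows ≥ 45 min: (none).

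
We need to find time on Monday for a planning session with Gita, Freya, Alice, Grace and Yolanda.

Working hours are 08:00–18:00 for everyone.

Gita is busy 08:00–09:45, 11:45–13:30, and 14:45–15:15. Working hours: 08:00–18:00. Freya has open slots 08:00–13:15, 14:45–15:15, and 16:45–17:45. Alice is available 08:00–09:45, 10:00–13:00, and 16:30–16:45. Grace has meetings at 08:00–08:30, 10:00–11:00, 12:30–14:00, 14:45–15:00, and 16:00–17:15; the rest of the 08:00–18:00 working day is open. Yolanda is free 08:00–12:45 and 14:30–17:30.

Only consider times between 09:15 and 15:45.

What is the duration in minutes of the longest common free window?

Gita free within 08:00–18:00: 09:45–11:45, 13:30–14:45, 15:15–18:00.
Grace free within 08:00–18:00: 08:30–10:00, 11:00–12:30, 14:00–14:45, 15:00–16:00, 17:15–18:00.
Gita ∩ Freya: 09:45–11:45, 16:45–17:45.
Gita ∩ Freya ∩ Alice: 10:00–11:45.
Gita ∩ Freya ∩ Alice ∩ Grace: 11:00–11:45.
Gita ∩ Freya ∩ Alice ∩ Grace ∩ Yolanda: 11:00–11:45.
Restricted to 09:15–15:45: 11:00–11:45.
Single common window of 45 minutes.

45 minutes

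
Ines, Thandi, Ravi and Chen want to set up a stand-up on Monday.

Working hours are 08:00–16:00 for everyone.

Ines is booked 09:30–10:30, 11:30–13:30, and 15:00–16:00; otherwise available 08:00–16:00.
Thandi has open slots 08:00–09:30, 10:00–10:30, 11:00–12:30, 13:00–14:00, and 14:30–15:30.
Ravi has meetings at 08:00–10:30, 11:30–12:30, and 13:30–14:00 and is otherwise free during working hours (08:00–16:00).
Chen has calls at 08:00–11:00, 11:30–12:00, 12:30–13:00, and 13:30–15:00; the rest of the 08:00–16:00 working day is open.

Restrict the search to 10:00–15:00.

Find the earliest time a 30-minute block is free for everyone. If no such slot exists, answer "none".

11:00

Ines free within 08:00–16:00: 08:00–09:30, 10:30–11:30, 13:30–15:00.
Ravi free within 08:00–16:00: 10:30–11:30, 12:30–13:30, 14:00–16:00.
Chen free within 08:00–16:00: 11:00–11:30, 12:00–12:30, 13:00–13:30, 15:00–16:00.
Ines ∩ Thandi: 08:00–09:30, 11:00–11:30, 13:30–14:00, 14:30–15:00.
Ines ∩ Thandi ∩ Ravi: 11:00–11:30, 14:30–15:00.
Ines ∩ Thandi ∩ Ravi ∩ Chen: 11:00–11:30.
Restricted to 10:00–15:00: 11:00–11:30.
Windows ≥ 30 min: 11:00–11:30.
Earliest such window starts at 11:00.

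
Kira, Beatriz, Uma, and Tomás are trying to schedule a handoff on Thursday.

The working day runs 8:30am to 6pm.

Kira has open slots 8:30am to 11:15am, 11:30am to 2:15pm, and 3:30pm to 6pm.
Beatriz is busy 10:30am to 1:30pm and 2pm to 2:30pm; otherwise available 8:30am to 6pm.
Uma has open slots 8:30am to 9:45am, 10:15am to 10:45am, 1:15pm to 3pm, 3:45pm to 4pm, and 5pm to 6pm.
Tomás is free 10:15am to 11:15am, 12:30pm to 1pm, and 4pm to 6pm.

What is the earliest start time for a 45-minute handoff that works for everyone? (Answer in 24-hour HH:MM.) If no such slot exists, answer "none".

17:00

Beatriz free within 08:30–18:00: 08:30–10:30, 13:30–14:00, 14:30–18:00.
Kira ∩ Beatriz: 08:30–10:30, 13:30–14:00, 15:30–18:00.
Kira ∩ Beatriz ∩ Uma: 08:30–09:45, 10:15–10:30, 13:30–14:00, 15:45–16:00, 17:00–18:00.
Kira ∩ Beatriz ∩ Uma ∩ Tomás: 10:15–10:30, 17:00–18:00.
Windows ≥ 45 min: 17:00–18:00.
Earliest such window starts at 17:00.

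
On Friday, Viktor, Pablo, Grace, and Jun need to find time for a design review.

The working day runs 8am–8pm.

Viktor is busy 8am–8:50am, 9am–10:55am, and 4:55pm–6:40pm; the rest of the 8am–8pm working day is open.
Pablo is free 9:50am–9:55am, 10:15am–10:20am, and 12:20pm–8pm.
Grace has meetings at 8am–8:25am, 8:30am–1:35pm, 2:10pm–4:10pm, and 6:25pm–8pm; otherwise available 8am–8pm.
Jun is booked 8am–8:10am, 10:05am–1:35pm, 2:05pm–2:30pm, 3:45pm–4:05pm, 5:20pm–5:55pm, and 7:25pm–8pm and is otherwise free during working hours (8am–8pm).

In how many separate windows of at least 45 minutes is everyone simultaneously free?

Viktor free within 08:00–20:00: 08:50–09:00, 10:55–16:55, 18:40–20:00.
Grace free within 08:00–20:00: 08:25–08:30, 13:35–14:10, 16:10–18:25.
Jun free within 08:00–20:00: 08:10–10:05, 13:35–14:05, 14:30–15:45, 16:05–17:20, 17:55–19:25.
Viktor ∩ Pablo: 12:20–16:55, 18:40–20:00.
Viktor ∩ Pablo ∩ Grace: 13:35–14:10, 16:10–16:55.
Viktor ∩ Pablo ∩ Grace ∩ Jun: 13:35–14:05, 16:10–16:55.
Windows ≥ 45 min: 16:10–16:55.
That's 1 window.

1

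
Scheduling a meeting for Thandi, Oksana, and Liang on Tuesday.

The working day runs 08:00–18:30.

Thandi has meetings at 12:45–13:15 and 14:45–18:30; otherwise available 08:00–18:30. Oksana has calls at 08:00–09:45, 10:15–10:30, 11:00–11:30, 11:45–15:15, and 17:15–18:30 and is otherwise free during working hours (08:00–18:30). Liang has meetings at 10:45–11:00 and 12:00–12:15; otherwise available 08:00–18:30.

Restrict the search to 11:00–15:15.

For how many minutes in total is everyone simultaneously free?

Thandi free within 08:00–18:30: 08:00–12:45, 13:15–14:45.
Oksana free within 08:00–18:30: 09:45–10:15, 10:30–11:00, 11:30–11:45, 15:15–17:15.
Liang free within 08:00–18:30: 08:00–10:45, 11:00–12:00, 12:15–18:30.
Thandi ∩ Oksana: 09:45–10:15, 10:30–11:00, 11:30–11:45.
Thandi ∩ Oksana ∩ Liang: 09:45–10:15, 10:30–10:45, 11:30–11:45.
Restricted to 11:00–15:15: 11:30–11:45.
Total common minutes: 15.

15 minutes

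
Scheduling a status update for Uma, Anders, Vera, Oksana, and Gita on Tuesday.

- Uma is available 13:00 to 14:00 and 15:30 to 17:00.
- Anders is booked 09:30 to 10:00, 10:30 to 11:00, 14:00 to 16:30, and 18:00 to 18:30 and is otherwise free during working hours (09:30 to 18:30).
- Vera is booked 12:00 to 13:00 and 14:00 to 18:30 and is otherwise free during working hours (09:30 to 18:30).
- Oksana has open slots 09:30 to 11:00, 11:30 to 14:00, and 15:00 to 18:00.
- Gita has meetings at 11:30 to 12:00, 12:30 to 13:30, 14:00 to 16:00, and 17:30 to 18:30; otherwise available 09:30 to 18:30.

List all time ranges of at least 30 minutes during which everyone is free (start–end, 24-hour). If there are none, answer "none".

13:30–14:00

Anders free within 09:30–18:30: 10:00–10:30, 11:00–14:00, 16:30–18:00.
Vera free within 09:30–18:30: 09:30–12:00, 13:00–14:00.
Gita free within 09:30–18:30: 09:30–11:30, 12:00–12:30, 13:30–14:00, 16:00–17:30.
Uma ∩ Anders: 13:00–14:00, 16:30–17:00.
Uma ∩ Anders ∩ Vera: 13:00–14:00.
Uma ∩ Anders ∩ Vera ∩ Oksana: 13:00–14:00.
Uma ∩ Anders ∩ Vera ∩ Oksana ∩ Gita: 13:30–14:00.
Windows ≥ 30 min: 13:30–14:00.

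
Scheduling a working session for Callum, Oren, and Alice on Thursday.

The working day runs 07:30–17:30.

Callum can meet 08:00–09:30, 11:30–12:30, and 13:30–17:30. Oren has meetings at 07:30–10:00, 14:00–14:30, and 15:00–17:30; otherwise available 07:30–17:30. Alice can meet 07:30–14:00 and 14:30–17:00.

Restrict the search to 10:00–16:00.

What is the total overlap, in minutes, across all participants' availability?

120 minutes

Oren free within 07:30–17:30: 10:00–14:00, 14:30–15:00.
Callum ∩ Oren: 11:30–12:30, 13:30–14:00, 14:30–15:00.
Callum ∩ Oren ∩ Alice: 11:30–12:30, 13:30–14:00, 14:30–15:00.
Restricted to 10:00–16:00: 11:30–12:30, 13:30–14:00, 14:30–15:00.
Total common minutes: 60 + 30 + 30 = 120.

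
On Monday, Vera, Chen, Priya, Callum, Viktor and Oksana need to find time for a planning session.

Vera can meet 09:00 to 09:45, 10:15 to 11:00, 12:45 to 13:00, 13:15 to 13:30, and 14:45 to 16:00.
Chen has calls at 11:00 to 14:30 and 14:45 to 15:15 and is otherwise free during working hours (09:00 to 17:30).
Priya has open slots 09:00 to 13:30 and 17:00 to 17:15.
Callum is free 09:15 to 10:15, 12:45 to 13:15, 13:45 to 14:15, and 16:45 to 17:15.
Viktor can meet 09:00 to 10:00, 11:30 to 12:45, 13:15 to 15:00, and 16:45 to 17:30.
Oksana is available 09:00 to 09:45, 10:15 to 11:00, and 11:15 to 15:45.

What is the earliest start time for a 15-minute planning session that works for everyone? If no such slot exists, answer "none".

09:15

Chen free within 09:00–17:30: 09:00–11:00, 14:30–14:45, 15:15–17:30.
Vera ∩ Chen: 09:00–09:45, 10:15–11:00, 15:15–16:00.
Vera ∩ Chen ∩ Priya: 09:00–09:45, 10:15–11:00.
Vera ∩ Chen ∩ Priya ∩ Callum: 09:15–09:45.
Vera ∩ Chen ∩ Priya ∩ Callum ∩ Viktor: 09:15–09:45.
Vera ∩ Chen ∩ Priya ∩ Callum ∩ Viktor ∩ Oksana: 09:15–09:45.
Windows ≥ 15 min: 09:15–09:45.
Earliest such window starts at 09:15.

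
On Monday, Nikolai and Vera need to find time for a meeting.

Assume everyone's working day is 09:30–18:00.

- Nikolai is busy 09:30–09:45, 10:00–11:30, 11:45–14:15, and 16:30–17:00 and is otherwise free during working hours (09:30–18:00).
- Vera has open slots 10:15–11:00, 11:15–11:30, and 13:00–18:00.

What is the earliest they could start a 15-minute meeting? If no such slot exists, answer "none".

14:15

Nikolai free within 09:30–18:00: 09:45–10:00, 11:30–11:45, 14:15–16:30, 17:00–18:00.
Nikolai ∩ Vera: 14:15–16:30, 17:00–18:00.
Windows ≥ 15 min: 14:15–16:30, 17:00–18:00.
Earliest such window starts at 14:15.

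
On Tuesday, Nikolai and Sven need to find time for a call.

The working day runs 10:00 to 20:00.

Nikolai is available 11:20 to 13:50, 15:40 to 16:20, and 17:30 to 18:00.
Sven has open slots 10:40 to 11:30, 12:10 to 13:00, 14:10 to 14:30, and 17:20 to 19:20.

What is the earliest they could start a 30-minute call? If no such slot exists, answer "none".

12:10

Nikolai ∩ Sven: 11:20–11:30, 12:10–13:00, 17:30–18:00.
Windows ≥ 30 min: 12:10–13:00, 17:30–18:00.
Earliest such window starts at 12:10.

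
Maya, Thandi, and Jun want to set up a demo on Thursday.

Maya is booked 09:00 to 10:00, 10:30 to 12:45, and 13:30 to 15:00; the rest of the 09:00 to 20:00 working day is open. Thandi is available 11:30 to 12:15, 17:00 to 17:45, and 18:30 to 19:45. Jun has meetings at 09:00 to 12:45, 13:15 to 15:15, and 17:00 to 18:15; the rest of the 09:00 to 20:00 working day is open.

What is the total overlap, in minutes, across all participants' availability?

75 minutes

Maya free within 09:00–20:00: 10:00–10:30, 12:45–13:30, 15:00–20:00.
Jun free within 09:00–20:00: 12:45–13:15, 15:15–17:00, 18:15–20:00.
Maya ∩ Thandi: 17:00–17:45, 18:30–19:45.
Maya ∩ Thandi ∩ Jun: 18:30–19:45.
Total common minutes: 75.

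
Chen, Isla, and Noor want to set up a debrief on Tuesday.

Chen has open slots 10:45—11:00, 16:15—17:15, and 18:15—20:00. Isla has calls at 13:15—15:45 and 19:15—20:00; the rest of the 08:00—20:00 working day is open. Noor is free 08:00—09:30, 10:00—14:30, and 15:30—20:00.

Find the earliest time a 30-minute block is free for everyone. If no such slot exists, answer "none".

16:15

Isla free within 08:00–20:00: 08:00–13:15, 15:45–19:15.
Chen ∩ Isla: 10:45–11:00, 16:15–17:15, 18:15–19:15.
Chen ∩ Isla ∩ Noor: 10:45–11:00, 16:15–17:15, 18:15–19:15.
Windows ≥ 30 min: 16:15–17:15, 18:15–19:15.
Earliest such window starts at 16:15.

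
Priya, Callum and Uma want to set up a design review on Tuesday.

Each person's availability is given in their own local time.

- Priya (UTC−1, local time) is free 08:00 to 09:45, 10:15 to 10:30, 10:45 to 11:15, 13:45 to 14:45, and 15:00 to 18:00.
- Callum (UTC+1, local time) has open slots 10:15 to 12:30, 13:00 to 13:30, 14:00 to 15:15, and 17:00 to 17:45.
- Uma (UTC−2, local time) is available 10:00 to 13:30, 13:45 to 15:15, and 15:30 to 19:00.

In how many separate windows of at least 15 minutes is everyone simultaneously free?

Priya → UTC: 09:00–10:45, 11:15–11:30, 11:45–12:15, 14:45–15:45, 16:00–19:00.
Callum → UTC: 09:15–11:30, 12:00–12:30, 13:00–14:15, 16:00–16:45.
Uma → UTC: 12:00–15:30, 15:45–17:15, 17:30–21:00.
Priya ∩ Callum: 09:15–10:45, 11:15–11:30, 12:00–12:15, 16:00–16:45.
Priya ∩ Callum ∩ Uma: 12:00–12:15, 16:00–16:45.
Windows ≥ 15 min: 12:00–12:15, 16:00–16:45.
That's 2 windows.

2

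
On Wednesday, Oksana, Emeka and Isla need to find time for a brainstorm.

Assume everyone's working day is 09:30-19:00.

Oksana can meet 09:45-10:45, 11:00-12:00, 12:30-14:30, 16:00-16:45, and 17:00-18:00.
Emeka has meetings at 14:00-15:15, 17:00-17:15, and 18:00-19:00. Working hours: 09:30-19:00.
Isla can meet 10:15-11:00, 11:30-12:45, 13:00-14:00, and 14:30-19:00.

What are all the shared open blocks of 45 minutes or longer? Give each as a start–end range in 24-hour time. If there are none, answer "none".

13:00–14:00, 16:00–16:45, 17:15–18:00

Emeka free within 09:30–19:00: 09:30–14:00, 15:15–17:00, 17:15–18:00.
Oksana ∩ Emeka: 09:45–10:45, 11:00–12:00, 12:30–14:00, 16:00–16:45, 17:15–18:00.
Oksana ∩ Emeka ∩ Isla: 10:15–10:45, 11:30–12:00, 12:30–12:45, 13:00–14:00, 16:00–16:45, 17:15–18:00.
Windows ≥ 45 min: 13:00–14:00, 16:00–16:45, 17:15–18:00.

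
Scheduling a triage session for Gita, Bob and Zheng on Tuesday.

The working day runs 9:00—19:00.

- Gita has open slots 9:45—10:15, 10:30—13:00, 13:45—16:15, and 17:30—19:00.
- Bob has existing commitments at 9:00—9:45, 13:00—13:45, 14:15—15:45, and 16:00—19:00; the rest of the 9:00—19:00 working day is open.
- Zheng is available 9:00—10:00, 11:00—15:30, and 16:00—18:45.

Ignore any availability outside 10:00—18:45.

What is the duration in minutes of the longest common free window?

120 minutes

Bob free within 09:00–19:00: 09:45–13:00, 13:45–14:15, 15:45–16:00.
Gita ∩ Bob: 09:45–10:15, 10:30–13:00, 13:45–14:15, 15:45–16:00.
Gita ∩ Bob ∩ Zheng: 09:45–10:00, 11:00–13:00, 13:45–14:15.
Restricted to 10:00–18:45: 11:00–13:00, 13:45–14:15.
Common window lengths: 120, 30 min; longest is 120.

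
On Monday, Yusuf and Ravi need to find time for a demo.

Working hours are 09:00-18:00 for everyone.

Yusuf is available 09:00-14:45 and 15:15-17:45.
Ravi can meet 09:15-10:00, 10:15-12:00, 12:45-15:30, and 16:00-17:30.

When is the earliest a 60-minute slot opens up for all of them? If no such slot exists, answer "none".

10:15

Yusuf ∩ Ravi: 09:15–10:00, 10:15–12:00, 12:45–14:45, 15:15–15:30, 16:00–17:30.
Windows ≥ 60 min: 10:15–12:00, 12:45–14:45, 16:00–17:30.
Earliest such window starts at 10:15.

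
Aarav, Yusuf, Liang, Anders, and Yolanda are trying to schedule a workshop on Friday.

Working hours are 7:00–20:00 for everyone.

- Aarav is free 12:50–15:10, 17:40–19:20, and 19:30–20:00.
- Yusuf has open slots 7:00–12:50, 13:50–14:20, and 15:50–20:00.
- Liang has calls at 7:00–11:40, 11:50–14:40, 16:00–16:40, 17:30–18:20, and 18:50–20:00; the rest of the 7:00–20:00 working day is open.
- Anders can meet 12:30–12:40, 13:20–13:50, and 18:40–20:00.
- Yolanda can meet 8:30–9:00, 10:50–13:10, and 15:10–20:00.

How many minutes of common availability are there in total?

10 minutes

Liang free within 07:00–20:00: 11:40–11:50, 14:40–16:00, 16:40–17:30, 18:20–18:50.
Aarav ∩ Yusuf: 13:50–14:20, 17:40–19:20, 19:30–20:00.
Aarav ∩ Yusuf ∩ Liang: 18:20–18:50.
Aarav ∩ Yusuf ∩ Liang ∩ Anders: 18:40–18:50.
Aarav ∩ Yusuf ∩ Liang ∩ Anders ∩ Yolanda: 18:40–18:50.
Total common minutes: 10.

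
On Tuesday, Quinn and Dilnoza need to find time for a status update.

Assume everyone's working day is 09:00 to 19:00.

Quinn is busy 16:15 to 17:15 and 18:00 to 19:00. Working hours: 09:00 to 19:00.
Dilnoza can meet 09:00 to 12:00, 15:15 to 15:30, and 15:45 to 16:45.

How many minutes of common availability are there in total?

225 minutes

Quinn free within 09:00–19:00: 09:00–16:15, 17:15–18:00.
Quinn ∩ Dilnoza: 09:00–12:00, 15:15–15:30, 15:45–16:15.
Total common minutes: 180 + 15 + 30 = 225.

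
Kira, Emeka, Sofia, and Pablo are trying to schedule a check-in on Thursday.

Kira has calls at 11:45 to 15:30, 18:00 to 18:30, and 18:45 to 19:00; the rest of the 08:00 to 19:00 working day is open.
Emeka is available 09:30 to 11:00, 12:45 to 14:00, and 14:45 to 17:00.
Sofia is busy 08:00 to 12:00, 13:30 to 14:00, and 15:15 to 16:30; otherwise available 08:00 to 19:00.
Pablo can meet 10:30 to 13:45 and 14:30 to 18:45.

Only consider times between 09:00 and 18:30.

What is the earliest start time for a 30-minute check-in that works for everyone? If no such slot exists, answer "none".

Kira free within 08:00–19:00: 08:00–11:45, 15:30–18:00, 18:30–18:45.
Sofia free within 08:00–19:00: 12:00–13:30, 14:00–15:15, 16:30–19:00.
Kira ∩ Emeka: 09:30–11:00, 15:30–17:00.
Kira ∩ Emeka ∩ Sofia: 16:30–17:00.
Kira ∩ Emeka ∩ Sofia ∩ Pablo: 16:30–17:00.
Restricted to 09:00–18:30: 16:30–17:00.
Windows ≥ 30 min: 16:30–17:00.
Earliest such window starts at 16:30.

16:30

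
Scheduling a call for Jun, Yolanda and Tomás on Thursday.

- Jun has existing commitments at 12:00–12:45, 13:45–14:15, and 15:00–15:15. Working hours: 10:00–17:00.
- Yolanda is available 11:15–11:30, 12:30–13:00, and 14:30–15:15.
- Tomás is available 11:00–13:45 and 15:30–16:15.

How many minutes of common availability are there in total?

30 minutes

Jun free within 10:00–17:00: 10:00–12:00, 12:45–13:45, 14:15–15:00, 15:15–17:00.
Jun ∩ Yolanda: 11:15–11:30, 12:45–13:00, 14:30–15:00.
Jun ∩ Yolanda ∩ Tomás: 11:15–11:30, 12:45–13:00.
Total common minutes: 15 + 15 = 30.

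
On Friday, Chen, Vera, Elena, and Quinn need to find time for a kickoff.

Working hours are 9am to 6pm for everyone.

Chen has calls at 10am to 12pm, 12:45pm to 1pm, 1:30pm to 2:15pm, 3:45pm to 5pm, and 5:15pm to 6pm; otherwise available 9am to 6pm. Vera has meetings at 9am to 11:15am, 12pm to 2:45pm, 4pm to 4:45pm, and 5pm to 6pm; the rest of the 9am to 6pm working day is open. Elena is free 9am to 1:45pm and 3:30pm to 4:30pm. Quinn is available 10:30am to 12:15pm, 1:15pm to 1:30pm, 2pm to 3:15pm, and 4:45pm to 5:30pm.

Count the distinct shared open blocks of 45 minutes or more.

Chen free within 09:00–18:00: 09:00–10:00, 12:00–12:45, 13:00–13:30, 14:15–15:45, 17:00–17:15.
Vera free within 09:00–18:00: 11:15–12:00, 14:45–16:00, 16:45–17:00.
Chen ∩ Vera: 14:45–15:45.
Chen ∩ Vera ∩ Elena: 15:30–15:45.
Chen ∩ Vera ∩ Elena ∩ Quinn: (none).
Windows ≥ 45 min: (none).
That's 0 windows.

0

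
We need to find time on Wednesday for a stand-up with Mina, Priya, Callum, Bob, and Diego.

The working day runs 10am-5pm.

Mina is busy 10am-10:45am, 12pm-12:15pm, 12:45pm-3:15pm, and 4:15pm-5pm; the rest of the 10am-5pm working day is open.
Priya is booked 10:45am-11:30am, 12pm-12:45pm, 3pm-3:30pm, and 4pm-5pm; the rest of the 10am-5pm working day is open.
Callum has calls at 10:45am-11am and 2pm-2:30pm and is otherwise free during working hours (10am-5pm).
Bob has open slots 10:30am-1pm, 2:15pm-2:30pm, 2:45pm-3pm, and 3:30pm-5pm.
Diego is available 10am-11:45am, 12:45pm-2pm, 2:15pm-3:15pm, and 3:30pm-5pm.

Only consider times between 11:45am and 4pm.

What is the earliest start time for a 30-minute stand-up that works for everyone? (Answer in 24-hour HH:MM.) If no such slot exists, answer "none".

Mina free within 10:00–17:00: 10:45–12:00, 12:15–12:45, 15:15–16:15.
Priya free within 10:00–17:00: 10:00–10:45, 11:30–12:00, 12:45–15:00, 15:30–16:00.
Callum free within 10:00–17:00: 10:00–10:45, 11:00–14:00, 14:30–17:00.
Mina ∩ Priya: 11:30–12:00, 15:30–16:00.
Mina ∩ Priya ∩ Callum: 11:30–12:00, 15:30–16:00.
Mina ∩ Priya ∩ Callum ∩ Bob: 11:30–12:00, 15:30–16:00.
Mina ∩ Priya ∩ Callum ∩ Bob ∩ Diego: 11:30–11:45, 15:30–16:00.
Restricted to 11:45–16:00: 15:30–16:00.
Windows ≥ 30 min: 15:30–16:00.
Earliest such window starts at 15:30.

15:30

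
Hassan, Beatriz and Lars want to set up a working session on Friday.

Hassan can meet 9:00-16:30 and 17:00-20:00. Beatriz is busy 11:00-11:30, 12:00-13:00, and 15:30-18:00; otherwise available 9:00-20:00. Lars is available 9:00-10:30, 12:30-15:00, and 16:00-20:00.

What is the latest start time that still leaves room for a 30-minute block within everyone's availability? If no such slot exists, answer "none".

19:30

Beatriz free within 09:00–20:00: 09:00–11:00, 11:30–12:00, 13:00–15:30, 18:00–20:00.
Hassan ∩ Beatriz: 09:00–11:00, 11:30–12:00, 13:00–15:30, 18:00–20:00.
Hassan ∩ Beatriz ∩ Lars: 09:00–10:30, 13:00–15:00, 18:00–20:00.
Windows ≥ 30 min: 09:00–10:30, 13:00–15:00, 18:00–20:00.
Latest start in the last window 18:00–20:00 is 20:00 − 30 min = 19:30.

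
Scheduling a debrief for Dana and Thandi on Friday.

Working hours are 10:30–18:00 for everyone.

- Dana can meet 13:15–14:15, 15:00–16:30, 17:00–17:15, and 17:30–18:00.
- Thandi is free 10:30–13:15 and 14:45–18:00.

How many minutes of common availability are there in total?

135 minutes

Dana ∩ Thandi: 15:00–16:30, 17:00–17:15, 17:30–18:00.
Total common minutes: 90 + 15 + 30 = 135.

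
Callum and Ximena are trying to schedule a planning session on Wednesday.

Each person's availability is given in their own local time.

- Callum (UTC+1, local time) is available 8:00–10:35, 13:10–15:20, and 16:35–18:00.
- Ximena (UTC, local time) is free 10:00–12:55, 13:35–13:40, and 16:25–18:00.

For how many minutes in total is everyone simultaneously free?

Callum → UTC: 07:00–09:35, 12:10–14:20, 15:35–17:00.
Ximena → UTC: 10:00–12:55, 13:35–13:40, 16:25–18:00.
Callum ∩ Ximena: 12:10–12:55, 13:35–13:40, 16:25–17:00.
Total common minutes: 45 + 5 + 35 = 85.

85 minutes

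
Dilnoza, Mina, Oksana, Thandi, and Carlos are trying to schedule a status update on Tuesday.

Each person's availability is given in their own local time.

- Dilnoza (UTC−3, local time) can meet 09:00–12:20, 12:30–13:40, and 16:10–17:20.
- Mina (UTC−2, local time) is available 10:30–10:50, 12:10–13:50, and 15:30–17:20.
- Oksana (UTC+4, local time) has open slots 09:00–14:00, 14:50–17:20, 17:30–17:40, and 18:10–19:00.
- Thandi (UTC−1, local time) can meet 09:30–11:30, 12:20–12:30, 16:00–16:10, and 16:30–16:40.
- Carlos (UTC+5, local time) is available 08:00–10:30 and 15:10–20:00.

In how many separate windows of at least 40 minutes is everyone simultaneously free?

Dilnoza → UTC: 12:00–15:20, 15:30–16:40, 19:10–20:20.
Mina → UTC: 12:30–12:50, 14:10–15:50, 17:30–19:20.
Oksana → UTC: 05:00–10:00, 10:50–13:20, 13:30–13:40, 14:10–15:00.
Thandi → UTC: 10:30–12:30, 13:20–13:30, 17:00–17:10, 17:30–17:40.
Carlos → UTC: 03:00–05:30, 10:10–15:00.
Dilnoza ∩ Mina: 12:30–12:50, 14:10–15:20, 15:30–15:50, 19:10–19:20.
Dilnoza ∩ Mina ∩ Oksana: 12:30–12:50, 14:10–15:00.
Dilnoza ∩ Mina ∩ Oksana ∩ Thandi: (none).
Dilnoza ∩ Mina ∩ Oksana ∩ Thandi ∩ Carlos: (none).
Windows ≥ 40 min: (none).
That's 0 windows.

0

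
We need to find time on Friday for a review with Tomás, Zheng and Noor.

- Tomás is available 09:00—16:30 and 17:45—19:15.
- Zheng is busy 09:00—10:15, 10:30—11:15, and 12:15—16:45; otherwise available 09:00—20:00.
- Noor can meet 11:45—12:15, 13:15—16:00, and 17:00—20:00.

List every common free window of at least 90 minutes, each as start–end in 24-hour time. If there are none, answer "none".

17:45–19:15

Zheng free within 09:00–20:00: 10:15–10:30, 11:15–12:15, 16:45–20:00.
Tomás ∩ Zheng: 10:15–10:30, 11:15–12:15, 17:45–19:15.
Tomás ∩ Zheng ∩ Noor: 11:45–12:15, 17:45–19:15.
Windows ≥ 90 min: 17:45–19:15.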